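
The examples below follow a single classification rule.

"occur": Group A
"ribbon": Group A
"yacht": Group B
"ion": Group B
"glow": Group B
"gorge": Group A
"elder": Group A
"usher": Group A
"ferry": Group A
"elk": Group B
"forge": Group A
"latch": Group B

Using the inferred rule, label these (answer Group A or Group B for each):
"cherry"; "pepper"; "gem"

Group A, Group A, Group B

The pattern is that an item is 'Group A' exactly when: contains 'r'.
"cherry": has 'r', has this property → Group A.
"pepper": has 'r', has this property → Group A.
"gem": no 'r', fails the rule → Group B.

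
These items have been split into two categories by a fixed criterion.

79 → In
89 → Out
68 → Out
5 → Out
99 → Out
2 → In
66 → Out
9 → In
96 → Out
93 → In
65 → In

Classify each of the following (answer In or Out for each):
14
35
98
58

Out, Out, Out, In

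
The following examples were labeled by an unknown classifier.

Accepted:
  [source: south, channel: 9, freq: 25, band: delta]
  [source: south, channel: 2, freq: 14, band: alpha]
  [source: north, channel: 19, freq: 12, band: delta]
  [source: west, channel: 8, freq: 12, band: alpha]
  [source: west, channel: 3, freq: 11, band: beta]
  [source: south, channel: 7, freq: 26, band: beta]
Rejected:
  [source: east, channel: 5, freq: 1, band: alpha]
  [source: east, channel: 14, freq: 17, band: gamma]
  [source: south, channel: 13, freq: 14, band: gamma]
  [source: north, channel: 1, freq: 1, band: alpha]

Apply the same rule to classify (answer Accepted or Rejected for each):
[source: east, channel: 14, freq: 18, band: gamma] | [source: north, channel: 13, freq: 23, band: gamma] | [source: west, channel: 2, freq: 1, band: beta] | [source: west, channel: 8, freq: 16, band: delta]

The distinguishing property — band is not gamma AND freq ≥ 11 — holds for all the 'Accepted' cases and none of the 'Rejected' cases.
[source: east, channel: 14, freq: 18, band: gamma]: band is gamma, freq = 18 — does not fit, so Rejected.
[source: north, channel: 13, freq: 23, band: gamma]: band is gamma, freq = 23 — does not fit, so Rejected.
[source: west, channel: 2, freq: 1, band: beta]: band is beta, freq = 1 — does not fit, so Rejected.
[source: west, channel: 8, freq: 16, band: delta]: band is delta, freq = 16 — meets the rule, so Accepted.

Rejected, Rejected, Rejected, Accepted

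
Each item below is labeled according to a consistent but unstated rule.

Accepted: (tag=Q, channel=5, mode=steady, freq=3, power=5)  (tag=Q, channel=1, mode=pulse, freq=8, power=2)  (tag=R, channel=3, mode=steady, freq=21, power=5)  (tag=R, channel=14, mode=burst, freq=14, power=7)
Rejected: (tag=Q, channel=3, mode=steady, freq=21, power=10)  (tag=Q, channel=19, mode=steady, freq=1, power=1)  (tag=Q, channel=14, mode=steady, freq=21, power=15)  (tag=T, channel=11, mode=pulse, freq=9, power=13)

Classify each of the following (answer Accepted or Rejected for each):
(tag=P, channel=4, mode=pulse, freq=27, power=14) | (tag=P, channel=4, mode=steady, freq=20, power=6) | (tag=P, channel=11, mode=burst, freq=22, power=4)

A rule that fits every label: power ≤ 7 AND freq ≥ 3 — true of each 'Accepted' example, false of each 'Rejected' one.
(tag=P, channel=4, mode=pulse, freq=27, power=14) → power = 14, freq = 27 → Rejected. (tag=P, channel=4, mode=steady, freq=20, power=6) → power = 6, freq = 20 → Accepted. (tag=P, channel=11, mode=burst, freq=22, power=4) → power = 4, freq = 22 → Accepted.

Rejected, Accepted, Accepted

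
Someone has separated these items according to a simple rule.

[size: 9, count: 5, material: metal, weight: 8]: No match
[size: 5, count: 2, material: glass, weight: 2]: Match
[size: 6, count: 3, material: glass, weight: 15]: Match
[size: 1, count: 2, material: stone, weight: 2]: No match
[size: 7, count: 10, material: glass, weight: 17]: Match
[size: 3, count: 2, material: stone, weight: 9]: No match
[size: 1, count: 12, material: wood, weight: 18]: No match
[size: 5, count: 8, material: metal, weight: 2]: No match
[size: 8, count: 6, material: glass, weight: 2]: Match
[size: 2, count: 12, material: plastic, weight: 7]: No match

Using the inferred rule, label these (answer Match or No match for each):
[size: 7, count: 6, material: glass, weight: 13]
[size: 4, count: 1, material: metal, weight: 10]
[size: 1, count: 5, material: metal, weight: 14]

The simplest hypothesis consistent with all the labels is: material is glass.
[size: 7, count: 6, material: glass, weight: 13] → material is glass → Match. [size: 4, count: 1, material: metal, weight: 10] → material is metal → No match. [size: 1, count: 5, material: metal, weight: 14] → material is metal → No match.

Match, No match, No match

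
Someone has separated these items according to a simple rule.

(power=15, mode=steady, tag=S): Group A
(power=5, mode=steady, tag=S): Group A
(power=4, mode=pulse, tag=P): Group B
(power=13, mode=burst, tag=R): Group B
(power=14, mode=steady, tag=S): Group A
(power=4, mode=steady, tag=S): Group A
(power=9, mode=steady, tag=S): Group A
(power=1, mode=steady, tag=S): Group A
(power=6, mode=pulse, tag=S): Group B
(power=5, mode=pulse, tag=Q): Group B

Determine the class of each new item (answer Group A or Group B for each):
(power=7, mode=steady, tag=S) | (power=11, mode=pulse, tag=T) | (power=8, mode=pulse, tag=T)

All 'Group A' examples share one property — mode is steady — and every 'Group B' example lacks it.
(power=7, mode=steady, tag=S): mode is steady, qualifies → Group A.
(power=11, mode=pulse, tag=T): mode is pulse, doesn't match → Group B.
(power=8, mode=pulse, tag=T): mode is pulse, doesn't match → Group B.

Group A, Group B, Group B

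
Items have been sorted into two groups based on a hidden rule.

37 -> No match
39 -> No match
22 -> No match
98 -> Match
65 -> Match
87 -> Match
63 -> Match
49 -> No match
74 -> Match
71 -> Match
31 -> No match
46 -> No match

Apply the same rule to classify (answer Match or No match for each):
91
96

Match, Match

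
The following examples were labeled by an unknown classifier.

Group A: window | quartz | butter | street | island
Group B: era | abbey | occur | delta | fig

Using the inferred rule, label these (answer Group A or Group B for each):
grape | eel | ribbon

'Group A' ⟺ even length.
grape → length 5 → Group B.
eel → length 3 → Group B.
ribbon → length 6 → Group A.

Group B, Group B, Group A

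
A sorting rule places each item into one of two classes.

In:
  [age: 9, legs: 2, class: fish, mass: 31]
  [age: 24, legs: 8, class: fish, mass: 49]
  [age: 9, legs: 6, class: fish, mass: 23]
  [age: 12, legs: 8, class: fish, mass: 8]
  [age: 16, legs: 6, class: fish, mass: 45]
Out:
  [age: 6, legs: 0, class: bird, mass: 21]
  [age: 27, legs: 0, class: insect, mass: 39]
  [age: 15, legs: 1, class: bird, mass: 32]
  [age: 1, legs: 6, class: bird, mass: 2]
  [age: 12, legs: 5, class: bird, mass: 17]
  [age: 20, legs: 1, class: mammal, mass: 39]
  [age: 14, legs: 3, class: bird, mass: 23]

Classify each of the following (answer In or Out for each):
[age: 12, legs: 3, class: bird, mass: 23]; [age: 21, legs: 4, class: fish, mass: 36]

Out, In

A rule that fits every label: class is fish — true of each 'In' example, false of each 'Out' one.
[age: 12, legs: 3, class: bird, mass: 23] → class is bird → Out.
[age: 21, legs: 4, class: fish, mass: 36] → class is fish → In.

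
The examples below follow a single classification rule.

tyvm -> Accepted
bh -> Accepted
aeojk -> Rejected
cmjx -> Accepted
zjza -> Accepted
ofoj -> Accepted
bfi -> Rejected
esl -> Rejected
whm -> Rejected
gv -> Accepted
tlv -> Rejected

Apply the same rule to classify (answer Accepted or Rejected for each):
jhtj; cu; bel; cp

The classifier is using: even length.
jhtj: length 4 — checks out, so Accepted.
cu: length 2 — checks out, so Accepted.
bel: length 3 — doesn't match, so Rejected.
cp: length 2 — checks out, so Accepted.

Accepted, Accepted, Rejected, Accepted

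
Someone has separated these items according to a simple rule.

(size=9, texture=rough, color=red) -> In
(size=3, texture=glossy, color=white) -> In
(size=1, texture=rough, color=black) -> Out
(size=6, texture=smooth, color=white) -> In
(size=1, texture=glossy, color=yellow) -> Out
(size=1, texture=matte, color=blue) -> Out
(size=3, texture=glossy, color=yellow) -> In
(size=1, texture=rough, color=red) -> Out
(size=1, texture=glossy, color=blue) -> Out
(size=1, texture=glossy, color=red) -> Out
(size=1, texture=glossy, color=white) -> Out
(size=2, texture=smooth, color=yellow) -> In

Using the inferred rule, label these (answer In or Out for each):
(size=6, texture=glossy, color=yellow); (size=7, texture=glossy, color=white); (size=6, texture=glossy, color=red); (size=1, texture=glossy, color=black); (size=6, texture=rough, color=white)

One predicate separates the groups cleanly: size ≥ 2.
(size=6, texture=glossy, color=yellow): size = 6 — meets the rule, so In. (size=7, texture=glossy, color=white): size = 7 — meets the rule, so In. (size=6, texture=glossy, color=red): size = 6 — meets the rule, so In. (size=1, texture=glossy, color=black): size = 1 — does not pass, so Out. (size=6, texture=rough, color=white): size = 6 — meets the rule, so In.

In, In, In, Out, In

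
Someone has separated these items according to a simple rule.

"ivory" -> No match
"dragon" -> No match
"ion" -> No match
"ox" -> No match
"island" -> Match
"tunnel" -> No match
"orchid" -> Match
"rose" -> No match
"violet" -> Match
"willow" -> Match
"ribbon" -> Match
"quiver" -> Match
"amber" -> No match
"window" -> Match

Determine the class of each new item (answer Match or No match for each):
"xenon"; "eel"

No match, No match

A rule that fits every label: even length AND contains 'i' — true of each 'Match' example, false of each 'No match' one.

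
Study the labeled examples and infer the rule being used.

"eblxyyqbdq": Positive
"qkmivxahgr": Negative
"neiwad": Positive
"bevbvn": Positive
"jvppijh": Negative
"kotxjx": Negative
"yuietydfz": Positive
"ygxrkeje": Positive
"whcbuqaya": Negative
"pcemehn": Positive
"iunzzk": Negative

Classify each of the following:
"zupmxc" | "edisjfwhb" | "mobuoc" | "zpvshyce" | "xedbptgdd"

Negative, Positive, Negative, Positive, Positive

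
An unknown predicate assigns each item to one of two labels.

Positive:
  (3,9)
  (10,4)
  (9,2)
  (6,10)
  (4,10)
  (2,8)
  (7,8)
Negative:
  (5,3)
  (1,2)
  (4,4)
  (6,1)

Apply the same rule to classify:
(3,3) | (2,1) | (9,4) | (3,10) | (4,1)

Rule: sum ≥ 10. This holds for each 'Positive' example and fails for each 'Negative' one.
Negative: (3,3), since 3+3 = 6.
Negative: (2,1), since 2+1 = 3.
Positive: (9,4), since 9+4 = 13.
Positive: (3,10), since 3+10 = 13.
Negative: (4,1), since 4+1 = 5.

Negative, Negative, Positive, Positive, Negative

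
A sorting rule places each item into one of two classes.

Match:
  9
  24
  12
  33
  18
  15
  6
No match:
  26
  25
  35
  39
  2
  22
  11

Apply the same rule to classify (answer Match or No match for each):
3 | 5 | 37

The rule appears to be: multiple of 3 AND at most 33.

Match, No match, No match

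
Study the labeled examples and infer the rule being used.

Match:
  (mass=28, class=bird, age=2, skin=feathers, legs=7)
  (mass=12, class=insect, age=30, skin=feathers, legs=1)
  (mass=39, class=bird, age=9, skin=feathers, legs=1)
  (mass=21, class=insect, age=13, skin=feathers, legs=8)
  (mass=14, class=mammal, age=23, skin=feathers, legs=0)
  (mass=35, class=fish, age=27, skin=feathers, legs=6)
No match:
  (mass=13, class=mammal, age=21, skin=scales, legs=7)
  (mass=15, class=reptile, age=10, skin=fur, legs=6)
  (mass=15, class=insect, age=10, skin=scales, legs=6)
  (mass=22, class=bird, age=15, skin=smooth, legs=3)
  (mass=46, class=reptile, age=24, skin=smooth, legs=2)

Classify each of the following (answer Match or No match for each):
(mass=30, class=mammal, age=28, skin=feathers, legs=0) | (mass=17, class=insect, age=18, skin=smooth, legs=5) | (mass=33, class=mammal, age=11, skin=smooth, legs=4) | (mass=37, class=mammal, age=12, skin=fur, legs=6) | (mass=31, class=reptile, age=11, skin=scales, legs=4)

Match, No match, No match, No match, No match

The classifier is using: skin is feathers.
(mass=30, class=mammal, age=28, skin=feathers, legs=0): skin is feathers — meets the rule, so Match.
(mass=17, class=insect, age=18, skin=smooth, legs=5): skin is smooth — does not fit, so No match.
(mass=33, class=mammal, age=11, skin=smooth, legs=4): skin is smooth — does not fit, so No match.
(mass=37, class=mammal, age=12, skin=fur, legs=6): skin is fur — does not fit, so No match.
(mass=31, class=reptile, age=11, skin=scales, legs=4): skin is scales — does not fit, so No match.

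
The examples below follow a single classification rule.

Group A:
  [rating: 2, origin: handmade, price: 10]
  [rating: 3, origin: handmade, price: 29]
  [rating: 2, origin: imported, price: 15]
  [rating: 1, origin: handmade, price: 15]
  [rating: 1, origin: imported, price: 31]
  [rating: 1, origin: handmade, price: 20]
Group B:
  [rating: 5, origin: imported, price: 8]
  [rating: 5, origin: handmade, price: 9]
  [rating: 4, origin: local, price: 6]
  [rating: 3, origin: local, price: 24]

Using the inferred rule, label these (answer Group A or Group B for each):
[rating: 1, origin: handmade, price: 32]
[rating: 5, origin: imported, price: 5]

'Group A' ⟺ price = 29 OR rating ≤ 2.
[rating: 1, origin: handmade, price: 32]: price = 32, rating = 1 — fits, so Group A.
[rating: 5, origin: imported, price: 5]: price = 5, rating = 5 — does not pass, so Group B.

Group A, Group B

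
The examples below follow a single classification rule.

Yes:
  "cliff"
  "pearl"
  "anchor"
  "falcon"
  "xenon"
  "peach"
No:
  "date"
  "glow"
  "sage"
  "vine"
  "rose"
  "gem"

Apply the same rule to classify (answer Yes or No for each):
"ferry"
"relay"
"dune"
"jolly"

Yes, Yes, No, Yes

The classifier is using: length ≥ 5.
"ferry" — length 5, hence Yes.
"relay" — length 5, hence Yes.
"dune" — length 4, hence No.
"jolly" — length 5, hence Yes.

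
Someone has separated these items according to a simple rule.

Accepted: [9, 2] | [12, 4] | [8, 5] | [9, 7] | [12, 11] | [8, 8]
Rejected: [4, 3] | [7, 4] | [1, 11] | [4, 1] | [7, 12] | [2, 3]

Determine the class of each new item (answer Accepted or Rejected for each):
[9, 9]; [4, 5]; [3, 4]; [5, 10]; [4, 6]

The pattern is that an item is 'Accepted' exactly when: first ≥ 8.
[9, 9]: first 9, satisfies this → Accepted.
[4, 5]: first 4, fails the rule → Rejected.
[3, 4]: first 3, fails the rule → Rejected.
[5, 10]: first 5, fails the rule → Rejected.
[4, 6]: first 4, fails the rule → Rejected.

Accepted, Rejected, Rejected, Rejected, Rejected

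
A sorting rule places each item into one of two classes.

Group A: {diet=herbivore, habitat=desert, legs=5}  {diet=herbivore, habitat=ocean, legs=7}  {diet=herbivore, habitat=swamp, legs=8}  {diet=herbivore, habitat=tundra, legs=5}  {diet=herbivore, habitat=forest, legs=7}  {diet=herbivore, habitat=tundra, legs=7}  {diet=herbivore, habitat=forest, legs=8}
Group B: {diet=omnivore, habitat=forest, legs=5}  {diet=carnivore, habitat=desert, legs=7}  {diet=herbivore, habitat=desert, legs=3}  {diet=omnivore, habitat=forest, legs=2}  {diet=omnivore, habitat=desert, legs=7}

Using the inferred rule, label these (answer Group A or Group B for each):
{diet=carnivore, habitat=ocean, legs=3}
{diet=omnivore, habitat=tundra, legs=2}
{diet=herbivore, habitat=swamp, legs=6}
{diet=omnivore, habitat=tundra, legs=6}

'Group A' ⟺ diet is herbivore AND legs ≥ 5.
{diet=carnivore, habitat=ocean, legs=3} — diet is carnivore, legs = 3, hence Group B.
{diet=omnivore, habitat=tundra, legs=2} — diet is omnivore, legs = 2, hence Group B.
{diet=herbivore, habitat=swamp, legs=6} — diet is herbivore, legs = 6, hence Group A.
{diet=omnivore, habitat=tundra, legs=6} — diet is omnivore, legs = 6, hence Group B.

Group B, Group B, Group A, Group B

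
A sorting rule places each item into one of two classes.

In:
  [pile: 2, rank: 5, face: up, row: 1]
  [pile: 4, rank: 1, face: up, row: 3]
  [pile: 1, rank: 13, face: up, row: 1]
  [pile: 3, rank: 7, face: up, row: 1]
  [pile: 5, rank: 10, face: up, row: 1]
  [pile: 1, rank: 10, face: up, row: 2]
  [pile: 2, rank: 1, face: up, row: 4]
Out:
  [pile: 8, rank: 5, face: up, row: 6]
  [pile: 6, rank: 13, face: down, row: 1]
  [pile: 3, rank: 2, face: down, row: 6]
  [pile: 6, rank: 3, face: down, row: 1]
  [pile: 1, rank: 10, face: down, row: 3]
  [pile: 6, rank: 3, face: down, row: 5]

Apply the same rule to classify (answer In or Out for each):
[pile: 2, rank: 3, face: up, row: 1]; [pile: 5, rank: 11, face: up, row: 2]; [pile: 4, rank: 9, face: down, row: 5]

'In' ⟺ face is up AND row ≤ 4.
[pile: 2, rank: 3, face: up, row: 1] — face is up, row = 1, hence In. [pile: 5, rank: 11, face: up, row: 2] — face is up, row = 2, hence In. [pile: 4, rank: 9, face: down, row: 5] — face is down, row = 5, hence Out.

In, In, Out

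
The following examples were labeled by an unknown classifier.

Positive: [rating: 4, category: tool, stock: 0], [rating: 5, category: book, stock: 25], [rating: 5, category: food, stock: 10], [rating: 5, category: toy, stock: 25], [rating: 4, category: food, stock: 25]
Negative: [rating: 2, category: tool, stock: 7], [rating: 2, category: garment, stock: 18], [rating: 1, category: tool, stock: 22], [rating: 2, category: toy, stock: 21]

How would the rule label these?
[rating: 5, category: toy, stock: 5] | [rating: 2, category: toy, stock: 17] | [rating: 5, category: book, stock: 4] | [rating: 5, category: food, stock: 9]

Positive, Negative, Positive, Positive

The rule appears to be: rating ≥ 4.
[rating: 5, category: toy, stock: 5]: Positive (rating = 5). [rating: 2, category: toy, stock: 17]: Negative (rating = 2). [rating: 5, category: book, stock: 4]: Positive (rating = 5). [rating: 5, category: food, stock: 9]: Positive (rating = 5).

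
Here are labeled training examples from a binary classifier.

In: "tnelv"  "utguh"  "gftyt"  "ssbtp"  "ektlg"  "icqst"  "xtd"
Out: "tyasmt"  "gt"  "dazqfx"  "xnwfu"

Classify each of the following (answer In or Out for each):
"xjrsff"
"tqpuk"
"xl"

Out, In, Out

Rule: odd length AND contains 't'. This holds for each 'In' example and fails for each 'Out' one.
"xjrsff": Out (length 6, no 't'). "tqpuk": In (length 5, has 't'). "xl": Out (length 2, no 't').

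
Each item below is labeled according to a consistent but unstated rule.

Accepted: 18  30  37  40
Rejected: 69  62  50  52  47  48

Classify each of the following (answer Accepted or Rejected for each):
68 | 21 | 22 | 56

The rule appears to be: at most 40.
68 — 68 > 40, hence Rejected. 21 — 21 ≤ 40, hence Accepted. 22 — 22 ≤ 40, hence Accepted. 56 — 56 > 40, hence Rejected.

Rejected, Accepted, Accepted, Rejected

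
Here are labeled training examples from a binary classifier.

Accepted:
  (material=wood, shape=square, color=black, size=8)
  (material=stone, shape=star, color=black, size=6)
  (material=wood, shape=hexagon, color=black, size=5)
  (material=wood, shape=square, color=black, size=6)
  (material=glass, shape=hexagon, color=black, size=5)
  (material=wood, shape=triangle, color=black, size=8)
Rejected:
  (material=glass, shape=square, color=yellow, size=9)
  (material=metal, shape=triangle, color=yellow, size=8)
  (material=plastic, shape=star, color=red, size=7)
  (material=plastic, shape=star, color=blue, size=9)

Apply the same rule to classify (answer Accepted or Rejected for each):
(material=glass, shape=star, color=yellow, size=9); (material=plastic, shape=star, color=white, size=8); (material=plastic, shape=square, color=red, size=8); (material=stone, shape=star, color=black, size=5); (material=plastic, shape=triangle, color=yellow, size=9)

Rule: color is black. This holds for each 'Accepted' example and fails for each 'Rejected' one.
Rejected: (material=glass, shape=star, color=yellow, size=9), since color is yellow. Rejected: (material=plastic, shape=star, color=white, size=8), since color is white. Rejected: (material=plastic, shape=square, color=red, size=8), since color is red. Accepted: (material=stone, shape=star, color=black, size=5), since color is black. Rejected: (material=plastic, shape=triangle, color=yellow, size=9), since color is yellow.

Rejected, Rejected, Rejected, Accepted, Rejected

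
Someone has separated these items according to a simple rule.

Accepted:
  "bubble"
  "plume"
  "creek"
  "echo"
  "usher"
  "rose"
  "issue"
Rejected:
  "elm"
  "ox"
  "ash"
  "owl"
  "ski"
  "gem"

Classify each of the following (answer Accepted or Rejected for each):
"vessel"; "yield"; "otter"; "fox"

Accepted, Accepted, Accepted, Rejected

'Accepted' ⟺ length ≥ 4.
"vessel" → length 6 → Accepted. "yield" → length 5 → Accepted. "otter" → length 5 → Accepted. "fox" → length 3 → Rejected.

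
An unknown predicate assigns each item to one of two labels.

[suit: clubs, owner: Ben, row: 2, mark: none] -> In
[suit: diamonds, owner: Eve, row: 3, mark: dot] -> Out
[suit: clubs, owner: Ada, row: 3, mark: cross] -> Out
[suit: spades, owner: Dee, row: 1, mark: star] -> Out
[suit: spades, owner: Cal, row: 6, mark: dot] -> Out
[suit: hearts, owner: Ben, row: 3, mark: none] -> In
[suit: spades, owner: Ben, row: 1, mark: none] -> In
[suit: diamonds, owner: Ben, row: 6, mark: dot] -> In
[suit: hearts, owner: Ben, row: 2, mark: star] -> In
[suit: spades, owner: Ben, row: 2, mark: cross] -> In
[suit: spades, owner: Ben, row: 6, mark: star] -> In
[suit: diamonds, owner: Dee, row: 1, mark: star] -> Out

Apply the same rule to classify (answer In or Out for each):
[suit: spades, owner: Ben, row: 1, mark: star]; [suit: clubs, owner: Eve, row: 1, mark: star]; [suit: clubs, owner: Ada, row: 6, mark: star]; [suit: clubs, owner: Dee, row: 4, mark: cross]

The classifier is using: owner is Ben.
[suit: spades, owner: Ben, row: 1, mark: star]: owner is Ben — has this property, so In. [suit: clubs, owner: Eve, row: 1, mark: star]: owner is Eve — does not pass, so Out. [suit: clubs, owner: Ada, row: 6, mark: star]: owner is Ada — does not pass, so Out. [suit: clubs, owner: Dee, row: 4, mark: cross]: owner is Dee — does not pass, so Out.

In, Out, Out, Out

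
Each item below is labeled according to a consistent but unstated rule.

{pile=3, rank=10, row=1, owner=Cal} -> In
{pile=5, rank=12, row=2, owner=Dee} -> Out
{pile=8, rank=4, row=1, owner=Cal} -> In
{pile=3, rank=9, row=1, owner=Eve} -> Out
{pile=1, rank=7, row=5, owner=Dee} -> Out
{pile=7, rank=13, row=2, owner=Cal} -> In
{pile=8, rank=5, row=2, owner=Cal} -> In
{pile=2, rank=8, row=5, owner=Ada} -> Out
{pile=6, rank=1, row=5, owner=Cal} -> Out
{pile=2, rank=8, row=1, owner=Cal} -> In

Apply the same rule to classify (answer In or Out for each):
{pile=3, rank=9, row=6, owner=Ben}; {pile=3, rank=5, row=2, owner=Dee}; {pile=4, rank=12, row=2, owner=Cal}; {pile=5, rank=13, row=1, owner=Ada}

'In' ⟺ owner is Cal AND row ≤ 2.
{pile=3, rank=9, row=6, owner=Ben}: owner is Ben, row = 6, fails the rule → Out.
{pile=3, rank=5, row=2, owner=Dee}: owner is Dee, row = 2, fails the rule → Out.
{pile=4, rank=12, row=2, owner=Cal}: owner is Cal, row = 2, satisfies this → In.
{pile=5, rank=13, row=1, owner=Ada}: owner is Ada, row = 1, fails the rule → Out.

Out, Out, In, Out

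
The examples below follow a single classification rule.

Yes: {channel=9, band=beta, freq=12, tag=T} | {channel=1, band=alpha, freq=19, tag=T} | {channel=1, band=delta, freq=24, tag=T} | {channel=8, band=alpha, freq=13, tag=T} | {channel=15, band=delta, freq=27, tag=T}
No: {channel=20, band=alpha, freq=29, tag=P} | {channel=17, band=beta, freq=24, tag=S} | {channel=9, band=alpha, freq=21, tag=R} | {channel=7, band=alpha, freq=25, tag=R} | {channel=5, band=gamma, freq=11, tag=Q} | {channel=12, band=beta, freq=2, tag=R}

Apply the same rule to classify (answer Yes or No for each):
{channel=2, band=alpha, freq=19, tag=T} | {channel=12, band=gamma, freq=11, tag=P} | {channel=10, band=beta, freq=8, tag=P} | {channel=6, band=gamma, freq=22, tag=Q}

The pattern is that an item is 'Yes' exactly when: tag is T.
{channel=2, band=alpha, freq=19, tag=T}: Yes (tag is T). {channel=12, band=gamma, freq=11, tag=P}: No (tag is P). {channel=10, band=beta, freq=8, tag=P}: No (tag is P). {channel=6, band=gamma, freq=22, tag=Q}: No (tag is Q).

Yes, No, No, No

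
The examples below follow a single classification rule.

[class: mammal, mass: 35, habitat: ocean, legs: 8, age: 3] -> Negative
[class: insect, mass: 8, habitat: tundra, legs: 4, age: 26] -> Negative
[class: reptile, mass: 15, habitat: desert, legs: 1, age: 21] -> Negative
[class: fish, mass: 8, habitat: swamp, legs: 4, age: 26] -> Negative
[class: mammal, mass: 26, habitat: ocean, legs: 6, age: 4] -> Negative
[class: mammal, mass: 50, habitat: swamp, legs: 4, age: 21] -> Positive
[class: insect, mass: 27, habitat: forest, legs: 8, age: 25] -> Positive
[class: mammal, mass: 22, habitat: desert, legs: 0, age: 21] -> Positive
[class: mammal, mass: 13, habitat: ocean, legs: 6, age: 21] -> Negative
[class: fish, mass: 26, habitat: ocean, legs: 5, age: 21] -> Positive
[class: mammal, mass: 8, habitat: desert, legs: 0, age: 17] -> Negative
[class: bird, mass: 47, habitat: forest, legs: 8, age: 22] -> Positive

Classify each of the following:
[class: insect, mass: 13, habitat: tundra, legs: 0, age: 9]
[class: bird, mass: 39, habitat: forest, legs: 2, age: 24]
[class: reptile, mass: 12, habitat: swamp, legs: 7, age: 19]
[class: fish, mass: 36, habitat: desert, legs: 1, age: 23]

All 'Positive' examples share one property — age ≥ 17 AND mass ≥ 22 — and every 'Negative' example lacks it.

Negative, Positive, Negative, Positive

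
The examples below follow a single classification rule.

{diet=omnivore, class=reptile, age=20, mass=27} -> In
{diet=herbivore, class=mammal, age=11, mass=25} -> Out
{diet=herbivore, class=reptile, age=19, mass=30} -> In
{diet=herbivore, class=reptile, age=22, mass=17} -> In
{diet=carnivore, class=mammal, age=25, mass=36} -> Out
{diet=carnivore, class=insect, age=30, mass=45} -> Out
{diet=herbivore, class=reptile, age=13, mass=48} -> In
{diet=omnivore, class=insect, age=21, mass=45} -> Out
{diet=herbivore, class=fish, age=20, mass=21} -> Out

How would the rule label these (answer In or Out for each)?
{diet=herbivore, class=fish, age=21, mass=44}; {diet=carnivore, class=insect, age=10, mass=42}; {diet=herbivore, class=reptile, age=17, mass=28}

Checking candidate rules against both groups, what survives is: class is reptile.

Out, Out, In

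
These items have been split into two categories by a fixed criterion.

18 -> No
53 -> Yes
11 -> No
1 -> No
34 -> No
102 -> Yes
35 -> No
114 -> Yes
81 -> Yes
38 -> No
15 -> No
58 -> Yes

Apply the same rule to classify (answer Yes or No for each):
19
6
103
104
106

A rule that fits every label: at least 53 — true of each 'Yes' example, false of each 'No' one.
No: 19, since 19 < 53.
No: 6, since 6 < 53.
Yes: 103, since 103 ≥ 53.
Yes: 104, since 104 ≥ 53.
Yes: 106, since 106 ≥ 53.

No, No, Yes, Yes, Yes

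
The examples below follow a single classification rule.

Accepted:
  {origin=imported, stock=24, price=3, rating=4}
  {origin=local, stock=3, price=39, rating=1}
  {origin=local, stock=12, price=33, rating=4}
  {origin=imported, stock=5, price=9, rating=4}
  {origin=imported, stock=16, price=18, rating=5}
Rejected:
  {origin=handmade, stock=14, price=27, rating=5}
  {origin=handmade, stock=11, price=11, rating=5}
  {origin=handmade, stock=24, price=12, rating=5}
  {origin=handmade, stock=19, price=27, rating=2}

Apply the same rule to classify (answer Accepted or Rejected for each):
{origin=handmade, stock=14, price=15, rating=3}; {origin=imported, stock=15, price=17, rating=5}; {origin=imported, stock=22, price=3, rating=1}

Rejected, Accepted, Accepted

The rule appears to be: origin is not handmade.
Rejected: {origin=handmade, stock=14, price=15, rating=3}, since origin is handmade.
Accepted: {origin=imported, stock=15, price=17, rating=5}, since origin is imported.
Accepted: {origin=imported, stock=22, price=3, rating=1}, since origin is imported.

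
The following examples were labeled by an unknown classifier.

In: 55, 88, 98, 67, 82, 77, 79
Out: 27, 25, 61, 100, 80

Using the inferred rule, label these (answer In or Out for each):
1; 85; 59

Every 'In' example satisfies: digit sum ≥ 10. None of the 'Out' examples do.
1 → digit sum 1 → Out.
85 → digit sum 8+5 = 13 → In.
59 → digit sum 5+9 = 14 → In.

Out, In, In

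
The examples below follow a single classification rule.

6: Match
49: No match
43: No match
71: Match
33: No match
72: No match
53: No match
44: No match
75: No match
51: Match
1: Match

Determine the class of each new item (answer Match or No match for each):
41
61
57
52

Match, Match, No match, No match

One predicate separates the groups cleanly: ≡ 1 (mod 5).
Match: 41, since 41 mod 5 = 1.
Match: 61, since 61 mod 5 = 1.
No match: 57, since 57 mod 5 = 2.
No match: 52, since 52 mod 5 = 2.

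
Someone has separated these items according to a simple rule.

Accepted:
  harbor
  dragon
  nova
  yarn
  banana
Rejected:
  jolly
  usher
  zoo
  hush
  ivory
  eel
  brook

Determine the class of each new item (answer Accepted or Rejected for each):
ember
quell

'Accepted' ⟺ contains 'a'.
ember: no 'a' — fails this test, so Rejected. quell: no 'a' — fails this test, so Rejected.

Rejected, Rejected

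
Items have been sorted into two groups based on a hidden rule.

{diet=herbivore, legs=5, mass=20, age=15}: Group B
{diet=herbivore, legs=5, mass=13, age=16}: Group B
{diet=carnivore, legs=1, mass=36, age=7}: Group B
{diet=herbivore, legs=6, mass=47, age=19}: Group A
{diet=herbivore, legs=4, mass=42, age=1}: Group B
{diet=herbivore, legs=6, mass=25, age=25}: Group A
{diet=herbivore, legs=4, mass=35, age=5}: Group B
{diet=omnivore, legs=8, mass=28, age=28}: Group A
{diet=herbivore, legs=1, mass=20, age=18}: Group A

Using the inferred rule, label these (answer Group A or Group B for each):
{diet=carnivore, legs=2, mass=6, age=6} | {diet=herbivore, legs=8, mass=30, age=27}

Group B, Group A

Every 'Group A' example satisfies: age ≥ 18. None of the 'Group B' examples do.
{diet=carnivore, legs=2, mass=6, age=6} — age = 6, hence Group B. {diet=herbivore, legs=8, mass=30, age=27} — age = 27, hence Group A.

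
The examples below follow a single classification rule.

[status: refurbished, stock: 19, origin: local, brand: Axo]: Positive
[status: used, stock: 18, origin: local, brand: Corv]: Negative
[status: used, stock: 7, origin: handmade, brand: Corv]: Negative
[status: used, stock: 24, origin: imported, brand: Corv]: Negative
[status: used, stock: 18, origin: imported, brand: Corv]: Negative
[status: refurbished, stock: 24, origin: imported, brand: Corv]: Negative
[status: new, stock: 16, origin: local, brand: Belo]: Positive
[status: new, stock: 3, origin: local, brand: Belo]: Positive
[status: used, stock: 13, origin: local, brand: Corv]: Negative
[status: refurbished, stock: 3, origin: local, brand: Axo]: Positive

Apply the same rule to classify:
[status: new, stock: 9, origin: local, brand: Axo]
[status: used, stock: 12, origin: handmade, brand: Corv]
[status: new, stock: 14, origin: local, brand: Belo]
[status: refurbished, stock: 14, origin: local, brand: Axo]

Positive, Negative, Positive, Positive

One predicate separates the groups cleanly: brand is not Corv.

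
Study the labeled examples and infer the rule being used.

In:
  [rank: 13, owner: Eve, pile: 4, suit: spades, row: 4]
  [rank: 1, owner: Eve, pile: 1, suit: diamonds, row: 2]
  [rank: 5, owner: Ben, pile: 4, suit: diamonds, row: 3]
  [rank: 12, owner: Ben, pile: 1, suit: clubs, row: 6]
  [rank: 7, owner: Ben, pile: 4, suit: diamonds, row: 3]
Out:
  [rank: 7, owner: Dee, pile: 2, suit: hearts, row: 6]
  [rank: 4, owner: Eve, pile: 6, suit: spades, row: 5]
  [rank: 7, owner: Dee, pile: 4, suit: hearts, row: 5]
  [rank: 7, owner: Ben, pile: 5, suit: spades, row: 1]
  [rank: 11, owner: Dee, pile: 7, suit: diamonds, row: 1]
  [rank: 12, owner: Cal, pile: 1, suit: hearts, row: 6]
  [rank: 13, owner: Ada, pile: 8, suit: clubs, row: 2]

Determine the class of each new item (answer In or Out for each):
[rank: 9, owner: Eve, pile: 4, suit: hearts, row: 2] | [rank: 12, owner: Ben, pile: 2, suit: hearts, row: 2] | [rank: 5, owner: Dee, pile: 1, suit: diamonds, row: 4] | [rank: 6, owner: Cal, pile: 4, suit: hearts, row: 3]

The common property of the 'In' items is: suit is not hearts AND pile ≤ 4. No 'Out' item has it.
[rank: 9, owner: Eve, pile: 4, suit: hearts, row: 2]: Out (suit is hearts, pile = 4).
[rank: 12, owner: Ben, pile: 2, suit: hearts, row: 2]: Out (suit is hearts, pile = 2).
[rank: 5, owner: Dee, pile: 1, suit: diamonds, row: 4]: In (suit is diamonds, pile = 1).
[rank: 6, owner: Cal, pile: 4, suit: hearts, row: 3]: Out (suit is hearts, pile = 4).

Out, Out, In, Out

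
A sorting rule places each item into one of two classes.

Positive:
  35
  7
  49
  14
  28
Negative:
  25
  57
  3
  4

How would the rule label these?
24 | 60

Negative, Negative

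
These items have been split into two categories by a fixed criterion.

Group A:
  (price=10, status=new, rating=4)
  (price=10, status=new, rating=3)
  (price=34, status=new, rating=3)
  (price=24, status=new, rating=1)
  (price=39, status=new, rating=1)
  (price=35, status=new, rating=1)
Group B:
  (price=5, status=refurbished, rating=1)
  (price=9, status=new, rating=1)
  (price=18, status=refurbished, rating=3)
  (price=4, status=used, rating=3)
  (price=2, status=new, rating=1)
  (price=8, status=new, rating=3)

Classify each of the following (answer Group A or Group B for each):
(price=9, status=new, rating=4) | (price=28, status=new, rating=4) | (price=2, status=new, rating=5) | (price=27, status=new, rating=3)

'Group A' ⟺ status is new AND price ≥ 10.

Group B, Group A, Group B, Group A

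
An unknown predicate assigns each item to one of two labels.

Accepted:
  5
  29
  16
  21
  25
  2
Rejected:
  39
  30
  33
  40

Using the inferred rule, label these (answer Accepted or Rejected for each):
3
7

Accepted, Accepted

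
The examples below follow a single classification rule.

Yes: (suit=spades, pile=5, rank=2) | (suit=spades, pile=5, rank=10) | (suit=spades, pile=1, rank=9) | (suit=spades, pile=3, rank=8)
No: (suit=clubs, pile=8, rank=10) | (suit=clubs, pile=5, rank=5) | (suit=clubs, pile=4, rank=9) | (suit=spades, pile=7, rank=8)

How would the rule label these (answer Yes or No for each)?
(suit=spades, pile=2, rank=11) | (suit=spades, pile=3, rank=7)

The common property of the 'Yes' items is: suit is spades AND pile ≤ 5. No 'No' item has it.
(suit=spades, pile=2, rank=11): Yes (suit is spades, pile = 2).
(suit=spades, pile=3, rank=7): Yes (suit is spades, pile = 3).

Yes, Yes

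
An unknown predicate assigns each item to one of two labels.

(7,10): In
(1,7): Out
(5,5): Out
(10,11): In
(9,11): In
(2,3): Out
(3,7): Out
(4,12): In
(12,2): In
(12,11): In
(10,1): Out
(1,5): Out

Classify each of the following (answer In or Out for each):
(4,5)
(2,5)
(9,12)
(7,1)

Out, Out, In, Out

Rule: sum ≥ 14. This holds for each 'In' example and fails for each 'Out' one.
(4,5): 4+5 = 9 — fails this test, so Out.
(2,5): 2+5 = 7 — fails this test, so Out.
(9,12): 9+12 = 21 — meets the rule, so In.
(7,1): 7+1 = 8 — fails this test, so Out.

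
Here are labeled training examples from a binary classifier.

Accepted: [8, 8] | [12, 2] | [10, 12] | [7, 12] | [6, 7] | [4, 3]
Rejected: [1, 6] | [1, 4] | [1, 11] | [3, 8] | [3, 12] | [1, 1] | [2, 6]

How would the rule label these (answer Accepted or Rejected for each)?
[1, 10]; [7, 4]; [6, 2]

Rejected, Accepted, Accepted

The pattern is that an item is 'Accepted' exactly when: first ≥ 4.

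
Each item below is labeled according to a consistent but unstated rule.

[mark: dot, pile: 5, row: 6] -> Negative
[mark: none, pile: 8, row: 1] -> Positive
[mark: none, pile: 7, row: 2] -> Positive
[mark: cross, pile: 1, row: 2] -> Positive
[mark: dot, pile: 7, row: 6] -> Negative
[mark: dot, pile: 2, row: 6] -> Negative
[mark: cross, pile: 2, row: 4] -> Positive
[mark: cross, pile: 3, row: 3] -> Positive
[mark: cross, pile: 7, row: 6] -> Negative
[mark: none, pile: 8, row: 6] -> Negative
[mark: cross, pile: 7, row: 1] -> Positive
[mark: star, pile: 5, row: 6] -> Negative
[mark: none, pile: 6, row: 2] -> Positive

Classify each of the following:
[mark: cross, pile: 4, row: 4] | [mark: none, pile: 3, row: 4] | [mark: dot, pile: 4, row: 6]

Positive, Positive, Negative

Every 'Positive' example satisfies: row ≤ 4. None of the 'Negative' examples do.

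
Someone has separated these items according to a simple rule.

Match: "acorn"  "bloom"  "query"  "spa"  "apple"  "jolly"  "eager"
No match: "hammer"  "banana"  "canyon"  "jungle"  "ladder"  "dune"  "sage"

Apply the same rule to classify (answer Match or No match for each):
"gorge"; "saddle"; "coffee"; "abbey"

The classifier is using: odd length.
"gorge": Match (length 5). "saddle": No match (length 6). "coffee": No match (length 6). "abbey": Match (length 5).

Match, No match, No match, Match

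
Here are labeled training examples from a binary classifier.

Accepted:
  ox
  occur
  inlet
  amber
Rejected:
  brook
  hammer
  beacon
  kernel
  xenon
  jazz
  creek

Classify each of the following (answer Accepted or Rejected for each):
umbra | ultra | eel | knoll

All 'Accepted' examples share one property — starts with a vowel — and every 'Rejected' example lacks it.
umbra → starts with 'u' → Accepted.
ultra → starts with 'u' → Accepted.
eel → starts with 'e' → Accepted.
knoll → starts with 'k' → Rejected.

Accepted, Accepted, Accepted, Rejected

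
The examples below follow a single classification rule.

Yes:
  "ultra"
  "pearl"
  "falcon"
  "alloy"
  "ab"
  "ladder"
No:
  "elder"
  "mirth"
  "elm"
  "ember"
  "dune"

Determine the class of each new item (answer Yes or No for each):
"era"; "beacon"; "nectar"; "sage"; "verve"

Checking candidate rules against both groups, what survives is: contains 'a'.
"era": Yes (has 'a'). "beacon": Yes (has 'a'). "nectar": Yes (has 'a'). "sage": Yes (has 'a'). "verve": No (no 'a').

Yes, Yes, Yes, Yes, No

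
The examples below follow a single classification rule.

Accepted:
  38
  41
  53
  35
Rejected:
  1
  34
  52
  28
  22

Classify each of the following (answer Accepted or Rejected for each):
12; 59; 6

Rejected, Accepted, Rejected

Checking candidate rules against both groups, what survives is: ≡ 2 (mod 3).
12: 12 mod 3 = 0 — fails the rule, so Rejected. 59: 59 mod 3 = 2 — checks out, so Accepted. 6: 6 mod 3 = 0 — fails the rule, so Rejected.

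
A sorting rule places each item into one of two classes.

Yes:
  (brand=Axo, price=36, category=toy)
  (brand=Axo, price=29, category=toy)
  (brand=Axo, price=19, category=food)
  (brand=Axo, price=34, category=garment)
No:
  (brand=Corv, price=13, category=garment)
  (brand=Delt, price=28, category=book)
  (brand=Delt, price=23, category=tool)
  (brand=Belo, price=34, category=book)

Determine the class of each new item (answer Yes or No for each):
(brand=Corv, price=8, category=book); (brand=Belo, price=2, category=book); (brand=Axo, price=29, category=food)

The rule appears to be: brand is Axo.
No: (brand=Corv, price=8, category=book), since brand is Corv. No: (brand=Belo, price=2, category=book), since brand is Belo. Yes: (brand=Axo, price=29, category=food), since brand is Axo.

No, No, Yes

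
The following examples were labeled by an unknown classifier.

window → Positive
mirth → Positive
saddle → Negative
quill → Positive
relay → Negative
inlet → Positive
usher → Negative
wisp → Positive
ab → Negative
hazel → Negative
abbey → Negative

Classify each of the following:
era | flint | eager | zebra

Negative, Positive, Negative, Negative

A rule that fits every label: contains 'i' — true of each 'Positive' example, false of each 'Negative' one.
era: no 'i' — lacks this property, so Negative.
flint: has 'i' — passes, so Positive.
eager: no 'i' — lacks this property, so Negative.
zebra: no 'i' — lacks this property, so Negative.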